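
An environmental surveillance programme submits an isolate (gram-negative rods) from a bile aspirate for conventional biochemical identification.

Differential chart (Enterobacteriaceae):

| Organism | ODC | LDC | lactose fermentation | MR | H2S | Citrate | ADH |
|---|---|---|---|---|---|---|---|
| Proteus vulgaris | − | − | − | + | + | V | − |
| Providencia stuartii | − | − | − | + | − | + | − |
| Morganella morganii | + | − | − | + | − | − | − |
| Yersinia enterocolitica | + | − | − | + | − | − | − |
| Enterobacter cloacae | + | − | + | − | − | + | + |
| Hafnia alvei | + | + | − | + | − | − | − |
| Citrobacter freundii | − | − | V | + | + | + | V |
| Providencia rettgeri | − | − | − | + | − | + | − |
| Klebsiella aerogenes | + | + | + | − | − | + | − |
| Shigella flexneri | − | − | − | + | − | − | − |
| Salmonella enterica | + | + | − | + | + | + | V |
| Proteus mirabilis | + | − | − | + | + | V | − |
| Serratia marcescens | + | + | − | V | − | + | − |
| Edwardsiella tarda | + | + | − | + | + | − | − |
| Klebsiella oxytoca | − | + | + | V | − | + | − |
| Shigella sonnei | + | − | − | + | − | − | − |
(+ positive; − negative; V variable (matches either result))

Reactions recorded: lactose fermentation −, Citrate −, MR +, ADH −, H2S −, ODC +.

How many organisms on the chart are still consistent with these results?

ADH −: excludes Enterobacter cloacae — 15 left.
Citrate −: excludes 7 organisms — 8 left.
H2S −: excludes Proteus vulgaris, Proteus mirabilis, Edwardsiella tarda — 5 left.
MR +: all 5 remaining candidates are consistent.
lactose fermentation −: all 5 remaining candidates are consistent.
ODC +: excludes Shigella flexneri — 4 left.
Still consistent: Hafnia alvei, Morganella morganii, Shigella sonnei, Yersinia enterocolitica.

4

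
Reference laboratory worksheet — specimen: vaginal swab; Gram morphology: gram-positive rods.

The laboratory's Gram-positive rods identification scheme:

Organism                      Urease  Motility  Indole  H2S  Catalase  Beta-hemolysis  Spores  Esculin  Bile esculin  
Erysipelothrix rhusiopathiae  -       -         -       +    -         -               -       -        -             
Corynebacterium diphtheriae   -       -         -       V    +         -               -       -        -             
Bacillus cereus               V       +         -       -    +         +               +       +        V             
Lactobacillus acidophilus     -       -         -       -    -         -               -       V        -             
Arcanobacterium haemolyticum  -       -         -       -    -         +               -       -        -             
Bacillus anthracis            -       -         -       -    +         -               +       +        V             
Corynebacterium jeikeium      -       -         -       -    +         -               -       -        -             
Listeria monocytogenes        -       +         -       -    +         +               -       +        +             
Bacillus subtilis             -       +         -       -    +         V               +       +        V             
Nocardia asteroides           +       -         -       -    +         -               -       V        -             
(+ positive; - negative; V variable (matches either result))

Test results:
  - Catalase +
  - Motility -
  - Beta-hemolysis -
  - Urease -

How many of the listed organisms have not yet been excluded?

3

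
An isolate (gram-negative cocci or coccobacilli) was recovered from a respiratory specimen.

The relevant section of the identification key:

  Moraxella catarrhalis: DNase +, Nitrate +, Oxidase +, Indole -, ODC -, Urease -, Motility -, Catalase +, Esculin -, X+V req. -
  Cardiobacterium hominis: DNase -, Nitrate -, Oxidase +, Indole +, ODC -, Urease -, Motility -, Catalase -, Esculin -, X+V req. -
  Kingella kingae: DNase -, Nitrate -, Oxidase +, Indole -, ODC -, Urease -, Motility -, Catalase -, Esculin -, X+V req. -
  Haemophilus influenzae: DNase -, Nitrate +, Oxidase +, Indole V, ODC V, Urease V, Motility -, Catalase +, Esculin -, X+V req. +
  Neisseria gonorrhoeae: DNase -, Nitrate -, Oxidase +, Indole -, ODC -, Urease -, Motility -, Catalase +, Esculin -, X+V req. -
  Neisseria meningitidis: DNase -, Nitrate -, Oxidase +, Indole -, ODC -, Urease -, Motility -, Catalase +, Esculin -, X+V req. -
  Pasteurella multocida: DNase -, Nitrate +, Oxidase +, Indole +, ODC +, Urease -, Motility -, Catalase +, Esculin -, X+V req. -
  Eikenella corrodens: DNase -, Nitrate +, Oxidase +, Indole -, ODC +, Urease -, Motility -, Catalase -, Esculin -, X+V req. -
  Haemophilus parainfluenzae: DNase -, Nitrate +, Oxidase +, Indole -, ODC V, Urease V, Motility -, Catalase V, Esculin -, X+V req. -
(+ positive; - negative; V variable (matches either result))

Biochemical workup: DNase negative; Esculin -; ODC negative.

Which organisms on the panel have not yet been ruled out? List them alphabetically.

Cardiobacterium hominis, Haemophilus influenzae, Haemophilus parainfluenzae, Kingella kingae, Neisseria gonorrhoeae, Neisseria meningitidis

ODC -: excludes Pasteurella multocida, Eikenella corrodens — 7 left.
DNase -: excludes Moraxella catarrhalis — 6 left.
Esculin -: all 6 remaining candidates are consistent.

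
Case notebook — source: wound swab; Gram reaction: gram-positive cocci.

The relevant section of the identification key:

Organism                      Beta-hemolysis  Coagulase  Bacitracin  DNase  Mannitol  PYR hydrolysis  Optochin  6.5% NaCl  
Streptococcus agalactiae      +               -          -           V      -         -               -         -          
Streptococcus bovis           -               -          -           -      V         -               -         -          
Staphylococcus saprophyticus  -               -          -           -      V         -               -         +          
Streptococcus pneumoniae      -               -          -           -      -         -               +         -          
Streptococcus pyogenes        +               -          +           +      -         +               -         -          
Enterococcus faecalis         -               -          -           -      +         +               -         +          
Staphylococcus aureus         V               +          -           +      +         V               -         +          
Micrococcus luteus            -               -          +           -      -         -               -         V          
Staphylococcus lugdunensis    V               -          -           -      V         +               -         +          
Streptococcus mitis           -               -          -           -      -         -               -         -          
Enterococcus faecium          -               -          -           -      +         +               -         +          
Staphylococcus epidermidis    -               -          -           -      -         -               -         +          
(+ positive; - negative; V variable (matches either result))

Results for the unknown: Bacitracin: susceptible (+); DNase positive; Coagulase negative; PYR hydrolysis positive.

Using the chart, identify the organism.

Streptococcus pyogenes

PYR hydrolysis +: excludes 7 organisms — 5 left.
Coagulase -: excludes Staphylococcus aureus — 4 left.
DNase +: excludes Enterococcus faecalis, Staphylococcus lugdunensis, Enterococcus faecium — 1 left.
Bacitracin +: the one remaining candidate is consistent.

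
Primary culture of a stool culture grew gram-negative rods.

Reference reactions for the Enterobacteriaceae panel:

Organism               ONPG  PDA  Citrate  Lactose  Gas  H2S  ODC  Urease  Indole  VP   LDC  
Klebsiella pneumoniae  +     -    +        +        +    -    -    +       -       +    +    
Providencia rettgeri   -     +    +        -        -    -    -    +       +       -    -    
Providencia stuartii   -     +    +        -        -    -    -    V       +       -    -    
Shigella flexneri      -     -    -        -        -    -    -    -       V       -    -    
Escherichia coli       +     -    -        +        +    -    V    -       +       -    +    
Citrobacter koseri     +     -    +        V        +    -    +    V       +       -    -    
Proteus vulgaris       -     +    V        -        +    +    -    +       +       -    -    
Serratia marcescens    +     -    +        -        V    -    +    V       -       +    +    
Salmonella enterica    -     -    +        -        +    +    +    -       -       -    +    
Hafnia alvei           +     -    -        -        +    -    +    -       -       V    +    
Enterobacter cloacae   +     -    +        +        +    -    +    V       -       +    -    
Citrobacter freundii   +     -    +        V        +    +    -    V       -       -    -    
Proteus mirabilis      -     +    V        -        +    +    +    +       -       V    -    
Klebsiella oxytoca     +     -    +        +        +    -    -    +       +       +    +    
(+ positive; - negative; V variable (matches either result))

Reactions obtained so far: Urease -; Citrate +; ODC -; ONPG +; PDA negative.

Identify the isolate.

ONPG +: excludes 6 organisms — 8 left.
Citrate +: excludes Escherichia coli, Hafnia alvei — 6 left.
Urease -: excludes Klebsiella pneumoniae, Klebsiella oxytoca — 4 left.
ODC -: excludes Citrobacter koseri, Serratia marcescens, Enterobacter cloacae — 1 left.
PDA -: the one remaining candidate is consistent.

Citrobacter freundii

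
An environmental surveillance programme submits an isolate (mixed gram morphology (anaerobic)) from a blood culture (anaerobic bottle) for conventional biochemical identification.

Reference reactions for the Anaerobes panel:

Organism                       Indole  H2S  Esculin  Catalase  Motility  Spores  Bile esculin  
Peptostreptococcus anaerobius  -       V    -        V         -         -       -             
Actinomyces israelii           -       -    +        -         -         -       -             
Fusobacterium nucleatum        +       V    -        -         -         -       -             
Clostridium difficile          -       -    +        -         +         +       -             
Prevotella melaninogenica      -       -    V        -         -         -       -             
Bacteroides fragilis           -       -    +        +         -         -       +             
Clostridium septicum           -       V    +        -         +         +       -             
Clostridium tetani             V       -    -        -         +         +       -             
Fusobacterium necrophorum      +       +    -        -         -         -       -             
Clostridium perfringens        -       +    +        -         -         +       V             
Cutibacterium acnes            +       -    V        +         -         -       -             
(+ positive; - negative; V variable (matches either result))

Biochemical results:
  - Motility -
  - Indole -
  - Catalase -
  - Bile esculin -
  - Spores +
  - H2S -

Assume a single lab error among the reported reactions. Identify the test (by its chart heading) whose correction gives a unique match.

H2S

As reported, no row in the chart matches all 6 reactions.
Reversing Catalase → still no organism matches.
Reversing Spores → 3 organisms match (not unique).
Reversing Bile esculin → still no organism matches.
Reversing Indole → still no organism matches.
Reversing H2S (to +) → unique match: Clostridium perfringens.
Reversing Motility → 3 organisms match (not unique).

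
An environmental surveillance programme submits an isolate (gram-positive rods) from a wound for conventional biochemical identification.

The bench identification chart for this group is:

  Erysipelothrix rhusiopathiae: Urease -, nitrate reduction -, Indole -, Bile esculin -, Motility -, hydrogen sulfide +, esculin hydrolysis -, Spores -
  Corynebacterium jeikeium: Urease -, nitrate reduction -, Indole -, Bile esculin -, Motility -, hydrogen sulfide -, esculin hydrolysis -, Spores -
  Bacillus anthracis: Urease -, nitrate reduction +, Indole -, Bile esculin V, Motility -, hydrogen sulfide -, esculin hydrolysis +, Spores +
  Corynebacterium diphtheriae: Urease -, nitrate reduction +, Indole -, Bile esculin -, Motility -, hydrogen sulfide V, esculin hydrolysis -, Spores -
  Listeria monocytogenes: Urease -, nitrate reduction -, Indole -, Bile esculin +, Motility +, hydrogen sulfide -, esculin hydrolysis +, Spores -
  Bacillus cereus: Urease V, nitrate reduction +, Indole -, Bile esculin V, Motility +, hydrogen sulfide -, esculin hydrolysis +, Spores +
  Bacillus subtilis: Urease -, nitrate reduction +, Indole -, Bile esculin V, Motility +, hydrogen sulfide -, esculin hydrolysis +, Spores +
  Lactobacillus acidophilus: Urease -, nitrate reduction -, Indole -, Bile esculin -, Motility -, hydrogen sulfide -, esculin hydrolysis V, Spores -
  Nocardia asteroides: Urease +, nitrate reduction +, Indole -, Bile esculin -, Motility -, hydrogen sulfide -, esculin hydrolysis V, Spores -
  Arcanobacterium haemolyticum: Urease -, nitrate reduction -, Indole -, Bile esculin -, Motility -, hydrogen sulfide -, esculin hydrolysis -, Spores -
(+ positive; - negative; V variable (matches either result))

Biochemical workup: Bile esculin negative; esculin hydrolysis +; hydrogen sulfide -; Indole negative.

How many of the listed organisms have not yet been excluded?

5

Indole -: all 10 remaining candidates are consistent.
hydrogen sulfide -: excludes Erysipelothrix rhusiopathiae — 9 left.
Bile esculin -: excludes Listeria monocytogenes — 8 left.
esculin hydrolysis +: excludes Corynebacterium jeikeium, Corynebacterium diphtheriae, Arcanobacterium haemolyticum — 5 left.
Still consistent: Bacillus anthracis, Bacillus cereus, Bacillus subtilis, Lactobacillus acidophilus, Nocardia asteroides.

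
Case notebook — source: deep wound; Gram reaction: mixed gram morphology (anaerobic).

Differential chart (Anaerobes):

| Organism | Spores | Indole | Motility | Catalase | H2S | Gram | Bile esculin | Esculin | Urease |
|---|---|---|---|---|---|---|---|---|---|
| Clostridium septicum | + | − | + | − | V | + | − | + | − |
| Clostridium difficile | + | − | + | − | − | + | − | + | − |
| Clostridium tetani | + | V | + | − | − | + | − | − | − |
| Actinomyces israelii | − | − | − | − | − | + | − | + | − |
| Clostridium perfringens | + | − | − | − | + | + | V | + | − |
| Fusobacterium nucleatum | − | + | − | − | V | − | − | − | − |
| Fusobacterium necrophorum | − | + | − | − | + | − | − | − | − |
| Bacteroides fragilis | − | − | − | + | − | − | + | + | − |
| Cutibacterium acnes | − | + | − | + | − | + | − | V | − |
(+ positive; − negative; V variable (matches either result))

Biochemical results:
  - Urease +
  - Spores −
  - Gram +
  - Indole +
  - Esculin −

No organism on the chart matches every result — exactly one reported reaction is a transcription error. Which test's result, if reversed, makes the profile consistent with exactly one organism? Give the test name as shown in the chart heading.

Urease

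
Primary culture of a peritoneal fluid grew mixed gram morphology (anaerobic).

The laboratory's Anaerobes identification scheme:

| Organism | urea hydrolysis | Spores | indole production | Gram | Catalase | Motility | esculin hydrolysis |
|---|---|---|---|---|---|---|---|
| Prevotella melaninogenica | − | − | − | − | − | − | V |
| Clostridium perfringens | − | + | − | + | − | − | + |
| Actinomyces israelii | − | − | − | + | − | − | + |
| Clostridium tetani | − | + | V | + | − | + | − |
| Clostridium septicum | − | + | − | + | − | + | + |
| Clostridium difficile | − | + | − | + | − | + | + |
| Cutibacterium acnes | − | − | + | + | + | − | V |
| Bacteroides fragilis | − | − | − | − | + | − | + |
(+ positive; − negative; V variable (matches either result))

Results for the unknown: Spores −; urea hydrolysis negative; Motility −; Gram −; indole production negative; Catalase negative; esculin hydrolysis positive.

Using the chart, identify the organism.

Prevotella melaninogenica

Catalase −: excludes Cutibacterium acnes, Bacteroides fragilis — 6 left.
urea hydrolysis −: all 6 remaining candidates are consistent.
Motility −: excludes Clostridium tetani, Clostridium septicum, Clostridium difficile — 3 left.
Gram −: excludes Clostridium perfringens, Actinomyces israelii — 1 left.
esculin hydrolysis +: the one remaining candidate is consistent.
indole production −: the one remaining candidate is consistent.
Spores −: the one remaining candidate is consistent.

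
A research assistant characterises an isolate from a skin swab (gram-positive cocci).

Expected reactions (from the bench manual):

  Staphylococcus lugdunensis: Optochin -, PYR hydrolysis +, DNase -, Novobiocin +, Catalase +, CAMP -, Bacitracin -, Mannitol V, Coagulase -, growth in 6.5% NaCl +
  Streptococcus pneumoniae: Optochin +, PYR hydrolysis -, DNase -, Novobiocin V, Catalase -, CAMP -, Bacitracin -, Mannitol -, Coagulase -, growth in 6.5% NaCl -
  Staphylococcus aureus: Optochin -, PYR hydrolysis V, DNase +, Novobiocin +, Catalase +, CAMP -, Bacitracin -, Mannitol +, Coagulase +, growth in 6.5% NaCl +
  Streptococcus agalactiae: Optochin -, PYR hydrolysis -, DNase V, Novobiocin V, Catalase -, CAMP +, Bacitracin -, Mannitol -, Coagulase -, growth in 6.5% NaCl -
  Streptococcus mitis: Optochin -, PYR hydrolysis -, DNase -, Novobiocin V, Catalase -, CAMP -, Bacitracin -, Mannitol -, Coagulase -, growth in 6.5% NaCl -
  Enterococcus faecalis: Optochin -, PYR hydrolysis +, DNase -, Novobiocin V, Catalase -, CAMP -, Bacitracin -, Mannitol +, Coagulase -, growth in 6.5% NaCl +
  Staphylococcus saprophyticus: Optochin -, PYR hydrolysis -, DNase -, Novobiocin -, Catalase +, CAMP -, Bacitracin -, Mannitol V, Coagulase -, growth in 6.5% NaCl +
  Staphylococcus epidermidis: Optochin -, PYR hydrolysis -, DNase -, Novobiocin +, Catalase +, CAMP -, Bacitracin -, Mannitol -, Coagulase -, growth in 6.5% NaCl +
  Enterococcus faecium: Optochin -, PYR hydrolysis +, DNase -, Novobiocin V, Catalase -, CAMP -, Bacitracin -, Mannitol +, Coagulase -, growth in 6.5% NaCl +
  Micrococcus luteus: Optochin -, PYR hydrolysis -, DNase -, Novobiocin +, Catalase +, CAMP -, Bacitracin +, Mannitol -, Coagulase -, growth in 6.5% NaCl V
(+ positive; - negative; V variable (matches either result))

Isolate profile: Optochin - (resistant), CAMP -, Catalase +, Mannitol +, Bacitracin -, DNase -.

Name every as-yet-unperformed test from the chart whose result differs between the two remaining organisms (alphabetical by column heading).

Mannitol +: excludes 5 organisms — 5 left.
CAMP -: all 5 remaining candidates are consistent.
Optochin -: all 5 remaining candidates are consistent.
DNase -: excludes Staphylococcus aureus — 4 left.
Bacitracin -: all 4 remaining candidates are consistent.
Catalase +: excludes Enterococcus faecalis, Enterococcus faecium — 2 left.
Two candidates remain: Staphylococcus lugdunensis and Staphylococcus saprophyticus.
  PYR hydrolysis: Staphylococcus lugdunensis +, Staphylococcus saprophyticus - — discriminates.
  Novobiocin: Staphylococcus lugdunensis +, Staphylococcus saprophyticus - — discriminates.
  Coagulase: - vs - — same for both, does not separate.
  growth in 6.5% NaCl: + vs + — same for both, does not separate.

Novobiocin, PYR hydrolysis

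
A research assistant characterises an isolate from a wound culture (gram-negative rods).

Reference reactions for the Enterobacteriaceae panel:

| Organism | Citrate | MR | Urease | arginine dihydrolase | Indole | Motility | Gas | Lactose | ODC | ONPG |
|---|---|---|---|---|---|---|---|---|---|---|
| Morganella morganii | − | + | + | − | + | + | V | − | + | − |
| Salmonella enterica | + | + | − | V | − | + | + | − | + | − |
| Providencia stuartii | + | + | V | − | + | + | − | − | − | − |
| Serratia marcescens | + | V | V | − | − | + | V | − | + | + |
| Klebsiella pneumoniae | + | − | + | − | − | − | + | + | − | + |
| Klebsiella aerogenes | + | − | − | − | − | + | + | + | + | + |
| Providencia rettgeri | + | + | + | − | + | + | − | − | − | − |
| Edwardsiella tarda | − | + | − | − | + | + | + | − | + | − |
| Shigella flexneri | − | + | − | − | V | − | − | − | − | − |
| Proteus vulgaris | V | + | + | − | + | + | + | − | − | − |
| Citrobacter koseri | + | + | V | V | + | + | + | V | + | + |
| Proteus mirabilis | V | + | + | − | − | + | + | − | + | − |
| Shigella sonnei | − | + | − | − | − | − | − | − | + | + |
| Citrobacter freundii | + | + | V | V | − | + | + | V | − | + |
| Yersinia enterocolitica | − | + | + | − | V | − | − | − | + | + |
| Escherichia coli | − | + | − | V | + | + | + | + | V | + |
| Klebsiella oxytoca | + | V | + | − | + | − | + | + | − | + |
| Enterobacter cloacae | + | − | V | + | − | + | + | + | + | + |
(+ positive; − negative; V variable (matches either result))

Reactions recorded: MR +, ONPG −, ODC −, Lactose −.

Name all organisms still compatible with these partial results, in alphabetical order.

ONPG −: excludes 10 organisms — 8 left.
Lactose −: all 8 remaining candidates are consistent.
MR +: all 8 remaining candidates are consistent.
ODC −: excludes Morganella morganii, Salmonella enterica, Edwardsiella tarda, Proteus mirabilis — 4 left.

Proteus vulgaris, Providencia rettgeri, Providencia stuartii, Shigella flexneri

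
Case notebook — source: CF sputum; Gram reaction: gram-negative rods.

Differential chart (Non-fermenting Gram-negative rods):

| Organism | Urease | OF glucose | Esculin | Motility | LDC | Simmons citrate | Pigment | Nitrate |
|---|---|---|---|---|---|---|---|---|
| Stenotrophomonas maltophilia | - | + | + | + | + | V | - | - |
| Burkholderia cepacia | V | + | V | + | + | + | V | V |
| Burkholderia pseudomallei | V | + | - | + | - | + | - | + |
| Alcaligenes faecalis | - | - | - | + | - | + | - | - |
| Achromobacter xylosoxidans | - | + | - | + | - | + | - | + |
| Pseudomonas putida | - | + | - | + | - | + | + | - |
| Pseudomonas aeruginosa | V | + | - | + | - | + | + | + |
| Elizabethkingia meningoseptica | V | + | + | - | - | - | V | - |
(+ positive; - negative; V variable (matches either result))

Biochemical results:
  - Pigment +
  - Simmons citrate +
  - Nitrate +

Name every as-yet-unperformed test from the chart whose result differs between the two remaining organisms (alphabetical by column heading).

Nitrate +: excludes Stenotrophomonas maltophilia, Alcaligenes faecalis, Pseudomonas putida, Elizabethkingia meningoseptica — 4 left.
Pigment +: excludes Burkholderia pseudomallei, Achromobacter xylosoxidans — 2 left.
Simmons citrate +: all 2 remaining candidates are consistent.
Two candidates remain: Burkholderia cepacia and Pseudomonas aeruginosa.
  Urease: V vs V — variable for at least one, does not separate.
  OF glucose: + vs + — same for both, does not separate.
  Esculin: V vs - — variable for at least one, does not separate.
  Motility: + vs + — same for both, does not separate.
  LDC: Burkholderia cepacia +, Pseudomonas aeruginosa - — discriminates.

LDC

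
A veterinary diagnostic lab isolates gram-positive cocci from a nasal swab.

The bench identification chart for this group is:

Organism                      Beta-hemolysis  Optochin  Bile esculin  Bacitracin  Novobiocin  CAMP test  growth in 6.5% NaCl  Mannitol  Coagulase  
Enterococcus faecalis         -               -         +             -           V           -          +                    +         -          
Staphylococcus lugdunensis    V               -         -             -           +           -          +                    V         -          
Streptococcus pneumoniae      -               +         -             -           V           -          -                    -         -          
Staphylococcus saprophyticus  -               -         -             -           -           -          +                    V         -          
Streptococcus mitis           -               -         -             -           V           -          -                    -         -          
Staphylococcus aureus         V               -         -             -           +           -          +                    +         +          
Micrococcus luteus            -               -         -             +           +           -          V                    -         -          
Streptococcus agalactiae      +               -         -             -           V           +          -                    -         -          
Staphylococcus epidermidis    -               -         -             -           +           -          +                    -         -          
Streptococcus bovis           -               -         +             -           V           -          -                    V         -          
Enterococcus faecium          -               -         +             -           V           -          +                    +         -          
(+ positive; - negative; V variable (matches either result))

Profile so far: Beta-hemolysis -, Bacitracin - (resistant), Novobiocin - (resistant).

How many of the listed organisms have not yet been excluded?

Beta-hemolysis -: excludes Streptococcus agalactiae — 10 left.
Novobiocin -: excludes Staphylococcus lugdunensis, Staphylococcus aureus, Micrococcus luteus, Staphylococcus epidermidis — 6 left.
Bacitracin -: all 6 remaining candidates are consistent.
Still consistent: Enterococcus faecalis, Enterococcus faecium, Staphylococcus saprophyticus, Streptococcus bovis, Streptococcus mitis, Streptococcus pneumoniae.

6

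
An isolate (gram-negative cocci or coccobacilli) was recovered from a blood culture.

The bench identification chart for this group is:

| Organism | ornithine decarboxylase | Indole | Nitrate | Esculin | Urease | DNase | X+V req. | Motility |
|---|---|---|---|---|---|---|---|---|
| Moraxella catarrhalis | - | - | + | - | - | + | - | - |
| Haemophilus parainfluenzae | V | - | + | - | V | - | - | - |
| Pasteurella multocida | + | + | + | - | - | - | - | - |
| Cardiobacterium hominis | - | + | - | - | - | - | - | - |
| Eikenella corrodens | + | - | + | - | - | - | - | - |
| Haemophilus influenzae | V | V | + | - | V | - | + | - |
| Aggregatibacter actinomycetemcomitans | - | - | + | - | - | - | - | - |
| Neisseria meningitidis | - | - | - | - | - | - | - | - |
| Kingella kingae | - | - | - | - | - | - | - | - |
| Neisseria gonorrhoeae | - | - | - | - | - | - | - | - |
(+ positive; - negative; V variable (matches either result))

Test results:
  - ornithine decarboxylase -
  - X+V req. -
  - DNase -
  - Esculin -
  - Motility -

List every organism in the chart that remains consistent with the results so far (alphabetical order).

Esculin -: all 10 remaining candidates are consistent.
DNase -: excludes Moraxella catarrhalis — 9 left.
ornithine decarboxylase -: excludes Pasteurella multocida, Eikenella corrodens — 7 left.
Motility -: all 7 remaining candidates are consistent.
X+V req. -: excludes Haemophilus influenzae — 6 left.

Aggregatibacter actinomycetemcomitans, Cardiobacterium hominis, Haemophilus parainfluenzae, Kingella kingae, Neisseria gonorrhoeae, Neisseria meningitidis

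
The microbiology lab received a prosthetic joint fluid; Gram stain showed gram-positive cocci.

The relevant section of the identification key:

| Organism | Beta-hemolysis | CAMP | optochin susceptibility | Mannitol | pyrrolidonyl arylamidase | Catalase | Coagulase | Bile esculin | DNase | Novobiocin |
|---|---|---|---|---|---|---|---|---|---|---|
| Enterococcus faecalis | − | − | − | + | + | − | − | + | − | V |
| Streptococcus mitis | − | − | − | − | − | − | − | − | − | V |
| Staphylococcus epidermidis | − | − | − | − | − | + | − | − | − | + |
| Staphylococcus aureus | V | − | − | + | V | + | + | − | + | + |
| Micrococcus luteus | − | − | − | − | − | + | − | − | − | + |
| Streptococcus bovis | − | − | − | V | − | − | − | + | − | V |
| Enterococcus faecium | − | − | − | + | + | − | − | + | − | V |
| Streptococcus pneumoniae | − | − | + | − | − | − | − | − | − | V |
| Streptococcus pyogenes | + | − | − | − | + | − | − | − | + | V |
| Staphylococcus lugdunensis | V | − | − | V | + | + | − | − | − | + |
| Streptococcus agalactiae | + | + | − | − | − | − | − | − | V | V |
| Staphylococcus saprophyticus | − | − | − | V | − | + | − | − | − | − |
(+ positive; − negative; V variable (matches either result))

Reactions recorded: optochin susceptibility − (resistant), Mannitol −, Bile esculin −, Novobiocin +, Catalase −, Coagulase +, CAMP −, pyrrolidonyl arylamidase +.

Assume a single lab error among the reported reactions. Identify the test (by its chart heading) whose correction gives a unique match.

Coagulase

As reported, no row in the chart matches all 8 reactions.
Reversing Novobiocin → still no organism matches.
Reversing Mannitol → still no organism matches.
Reversing CAMP → still no organism matches.
Reversing Catalase → still no organism matches.
Reversing optochin susceptibility → still no organism matches.
Reversing pyrrolidonyl arylamidase → still no organism matches.
Reversing Coagulase (to −) → unique match: Streptococcus pyogenes.
Reversing Bile esculin → still no organism matches.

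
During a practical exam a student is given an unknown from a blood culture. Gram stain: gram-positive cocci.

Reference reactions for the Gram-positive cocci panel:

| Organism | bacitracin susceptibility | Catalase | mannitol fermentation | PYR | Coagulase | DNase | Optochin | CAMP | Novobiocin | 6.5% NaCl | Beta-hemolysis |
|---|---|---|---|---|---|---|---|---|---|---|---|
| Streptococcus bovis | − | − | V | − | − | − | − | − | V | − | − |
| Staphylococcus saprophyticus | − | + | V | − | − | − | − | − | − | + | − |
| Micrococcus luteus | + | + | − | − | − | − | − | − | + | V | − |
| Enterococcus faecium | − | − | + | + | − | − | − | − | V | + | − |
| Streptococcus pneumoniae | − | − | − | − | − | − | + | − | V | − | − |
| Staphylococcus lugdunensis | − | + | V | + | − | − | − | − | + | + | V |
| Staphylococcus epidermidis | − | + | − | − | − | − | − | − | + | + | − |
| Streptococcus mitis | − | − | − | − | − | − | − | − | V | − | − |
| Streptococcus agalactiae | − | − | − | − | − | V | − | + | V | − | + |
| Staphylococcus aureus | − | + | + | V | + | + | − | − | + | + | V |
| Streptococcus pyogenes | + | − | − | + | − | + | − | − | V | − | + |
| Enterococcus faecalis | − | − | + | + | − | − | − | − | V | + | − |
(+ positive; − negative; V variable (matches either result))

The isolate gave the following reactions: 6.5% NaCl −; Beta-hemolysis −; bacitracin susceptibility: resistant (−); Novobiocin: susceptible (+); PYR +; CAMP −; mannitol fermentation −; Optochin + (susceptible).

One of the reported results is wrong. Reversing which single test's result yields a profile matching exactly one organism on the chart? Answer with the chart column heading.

As reported, no row in the chart matches all 8 reactions.
Reversing bacitracin susceptibility → still no organism matches.
Reversing Beta-hemolysis → still no organism matches.
Reversing Optochin → still no organism matches.
Reversing mannitol fermentation → still no organism matches.
Reversing CAMP → still no organism matches.
Reversing 6.5% NaCl → still no organism matches.
Reversing Novobiocin → still no organism matches.
Reversing PYR (to −) → unique match: Streptococcus pneumoniae.

PYR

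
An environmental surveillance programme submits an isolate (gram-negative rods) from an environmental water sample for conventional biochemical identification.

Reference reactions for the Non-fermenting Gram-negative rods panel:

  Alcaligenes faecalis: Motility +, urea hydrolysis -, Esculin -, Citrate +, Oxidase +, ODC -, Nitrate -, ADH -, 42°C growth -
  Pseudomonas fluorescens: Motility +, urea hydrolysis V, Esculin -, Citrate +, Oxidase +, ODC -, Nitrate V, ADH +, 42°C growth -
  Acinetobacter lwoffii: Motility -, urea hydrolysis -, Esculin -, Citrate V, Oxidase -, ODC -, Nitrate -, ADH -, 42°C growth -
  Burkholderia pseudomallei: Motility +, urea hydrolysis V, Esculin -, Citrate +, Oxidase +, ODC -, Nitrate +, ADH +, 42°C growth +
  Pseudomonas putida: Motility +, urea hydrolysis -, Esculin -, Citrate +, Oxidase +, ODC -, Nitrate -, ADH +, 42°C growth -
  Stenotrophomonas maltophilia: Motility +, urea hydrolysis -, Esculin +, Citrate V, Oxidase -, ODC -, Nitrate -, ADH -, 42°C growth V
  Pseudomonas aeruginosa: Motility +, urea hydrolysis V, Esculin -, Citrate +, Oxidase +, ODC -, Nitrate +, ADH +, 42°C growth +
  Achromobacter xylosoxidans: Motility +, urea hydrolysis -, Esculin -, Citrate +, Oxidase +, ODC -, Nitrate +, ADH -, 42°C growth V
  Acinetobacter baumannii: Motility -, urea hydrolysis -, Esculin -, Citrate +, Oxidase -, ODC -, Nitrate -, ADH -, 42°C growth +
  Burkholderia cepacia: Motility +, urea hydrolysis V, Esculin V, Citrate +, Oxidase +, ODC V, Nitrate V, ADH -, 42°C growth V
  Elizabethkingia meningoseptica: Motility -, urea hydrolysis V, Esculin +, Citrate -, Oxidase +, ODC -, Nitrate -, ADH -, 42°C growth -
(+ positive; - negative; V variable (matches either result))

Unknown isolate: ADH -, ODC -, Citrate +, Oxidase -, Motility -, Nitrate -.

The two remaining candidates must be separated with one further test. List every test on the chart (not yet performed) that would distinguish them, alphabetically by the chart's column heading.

42°C growth

Nitrate -: excludes Burkholderia pseudomallei, Pseudomonas aeruginosa, Achromobacter xylosoxidans — 8 left.
Citrate +: excludes Elizabethkingia meningoseptica — 7 left.
ADH -: excludes Pseudomonas fluorescens, Pseudomonas putida — 5 left.
Oxidase -: excludes Alcaligenes faecalis, Burkholderia cepacia — 3 left.
ODC -: all 3 remaining candidates are consistent.
Motility -: excludes Stenotrophomonas maltophilia — 2 left.
Two candidates remain: Acinetobacter baumannii and Acinetobacter lwoffii.
  urea hydrolysis: - vs - — same for both, does not separate.
  Esculin: - vs - — same for both, does not separate.
  42°C growth: Acinetobacter baumannii +, Acinetobacter lwoffii - — discriminates.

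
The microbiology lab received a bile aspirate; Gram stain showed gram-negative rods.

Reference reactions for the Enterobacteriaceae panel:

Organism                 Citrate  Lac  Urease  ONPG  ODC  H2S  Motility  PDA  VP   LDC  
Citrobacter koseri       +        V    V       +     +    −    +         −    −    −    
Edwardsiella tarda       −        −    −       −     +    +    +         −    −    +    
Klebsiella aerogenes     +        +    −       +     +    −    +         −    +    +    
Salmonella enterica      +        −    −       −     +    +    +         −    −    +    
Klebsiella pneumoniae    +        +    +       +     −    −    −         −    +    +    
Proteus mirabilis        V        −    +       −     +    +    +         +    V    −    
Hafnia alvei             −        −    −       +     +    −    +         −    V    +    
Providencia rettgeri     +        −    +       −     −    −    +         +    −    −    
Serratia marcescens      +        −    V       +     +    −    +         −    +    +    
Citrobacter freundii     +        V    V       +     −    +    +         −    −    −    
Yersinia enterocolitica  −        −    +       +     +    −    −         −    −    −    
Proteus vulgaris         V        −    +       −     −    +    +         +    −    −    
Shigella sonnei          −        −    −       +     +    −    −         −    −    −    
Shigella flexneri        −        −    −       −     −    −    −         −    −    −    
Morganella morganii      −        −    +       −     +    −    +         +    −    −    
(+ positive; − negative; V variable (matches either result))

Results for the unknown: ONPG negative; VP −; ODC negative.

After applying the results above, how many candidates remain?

ODC −: excludes 10 organisms — 5 left.
ONPG −: excludes Klebsiella pneumoniae, Citrobacter freundii — 3 left.
VP −: all 3 remaining candidates are consistent.
Still consistent: Proteus vulgaris, Providencia rettgeri, Shigella flexneri.

3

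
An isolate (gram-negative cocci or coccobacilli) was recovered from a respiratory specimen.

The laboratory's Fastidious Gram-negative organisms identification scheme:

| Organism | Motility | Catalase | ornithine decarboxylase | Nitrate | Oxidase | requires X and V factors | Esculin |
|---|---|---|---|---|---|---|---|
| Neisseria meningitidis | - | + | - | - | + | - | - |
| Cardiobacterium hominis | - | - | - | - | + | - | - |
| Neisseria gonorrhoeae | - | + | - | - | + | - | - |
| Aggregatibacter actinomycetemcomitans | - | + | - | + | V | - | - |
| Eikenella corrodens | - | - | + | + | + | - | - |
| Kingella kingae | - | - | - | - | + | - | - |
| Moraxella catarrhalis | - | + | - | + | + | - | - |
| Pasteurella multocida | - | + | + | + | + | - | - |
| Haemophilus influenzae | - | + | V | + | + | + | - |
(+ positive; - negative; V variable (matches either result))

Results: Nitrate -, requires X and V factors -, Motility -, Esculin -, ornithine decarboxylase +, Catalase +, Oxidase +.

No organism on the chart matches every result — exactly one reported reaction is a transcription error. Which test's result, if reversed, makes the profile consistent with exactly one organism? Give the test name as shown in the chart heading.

As reported, no row in the chart matches all 7 reactions.
Reversing Nitrate (to +) → unique match: Pasteurella multocida.
Reversing Oxidase → still no organism matches.
Reversing requires X and V factors → still no organism matches.
Reversing Motility → still no organism matches.
Reversing Catalase → still no organism matches.
Reversing ornithine decarboxylase → 2 organisms match (not unique).
Reversing Esculin → still no organism matches.

Nitrate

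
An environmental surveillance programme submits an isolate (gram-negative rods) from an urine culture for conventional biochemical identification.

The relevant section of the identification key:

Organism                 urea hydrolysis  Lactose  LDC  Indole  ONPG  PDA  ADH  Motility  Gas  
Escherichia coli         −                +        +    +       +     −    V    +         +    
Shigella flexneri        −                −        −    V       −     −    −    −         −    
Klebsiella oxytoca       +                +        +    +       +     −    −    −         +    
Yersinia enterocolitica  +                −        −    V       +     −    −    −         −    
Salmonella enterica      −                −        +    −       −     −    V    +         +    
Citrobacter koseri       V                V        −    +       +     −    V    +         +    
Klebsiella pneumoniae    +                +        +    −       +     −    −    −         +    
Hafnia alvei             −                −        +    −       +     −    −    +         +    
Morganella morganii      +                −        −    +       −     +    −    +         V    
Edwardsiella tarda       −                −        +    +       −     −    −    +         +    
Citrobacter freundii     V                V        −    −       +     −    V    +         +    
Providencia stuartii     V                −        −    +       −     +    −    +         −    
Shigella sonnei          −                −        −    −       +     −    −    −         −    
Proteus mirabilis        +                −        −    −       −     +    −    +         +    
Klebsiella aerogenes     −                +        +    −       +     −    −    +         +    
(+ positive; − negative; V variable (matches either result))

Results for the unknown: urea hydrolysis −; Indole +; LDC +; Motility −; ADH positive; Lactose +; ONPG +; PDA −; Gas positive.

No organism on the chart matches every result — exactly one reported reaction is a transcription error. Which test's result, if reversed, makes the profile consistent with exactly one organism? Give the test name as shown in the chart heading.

Motility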